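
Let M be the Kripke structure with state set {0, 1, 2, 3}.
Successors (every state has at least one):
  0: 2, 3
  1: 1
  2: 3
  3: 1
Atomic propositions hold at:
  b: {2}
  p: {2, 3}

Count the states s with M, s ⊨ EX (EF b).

EF b: least fixpoint, start Z0 = {2}, add states with some successor in Z. Z1 = {0, 2}; fixed.
Sat(EF b) = {0, 2}
Sat(EX (EF b)) = {s : some successor in {0, 2}} = {0}
|Sat(EX (EF b))| = |{0}| = 1.

1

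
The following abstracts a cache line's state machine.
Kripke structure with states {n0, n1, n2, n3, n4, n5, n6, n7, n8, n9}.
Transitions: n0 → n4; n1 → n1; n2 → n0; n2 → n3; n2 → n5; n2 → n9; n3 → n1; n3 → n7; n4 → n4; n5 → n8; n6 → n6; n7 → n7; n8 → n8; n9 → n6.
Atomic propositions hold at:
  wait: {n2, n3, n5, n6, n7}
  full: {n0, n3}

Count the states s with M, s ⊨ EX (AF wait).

5

AF wait: least fixpoint, start Z0 = {n2, n3, n5, n6, n7}, add states with every successor in Z. Z1 = {n2, n3, n5, n6, n7, n9}; fixed.
Sat(AF wait) = {n2, n3, n5, n6, n7, n9}
Sat(EX (AF wait)) = {s : some successor in {n2, n3, n5, n6, n7, n9}} = {n2, n3, n6, n7, n9}
|Sat(EX (AF wait))| = |{n2, n3, n6, n7, n9}| = 5.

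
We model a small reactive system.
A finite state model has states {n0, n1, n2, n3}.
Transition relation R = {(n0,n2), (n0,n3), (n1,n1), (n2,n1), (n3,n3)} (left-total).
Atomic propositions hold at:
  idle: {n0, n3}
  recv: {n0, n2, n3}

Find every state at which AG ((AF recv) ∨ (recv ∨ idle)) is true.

{n3}

AF recv: least fixpoint, start Z0 = {n0, n2, n3}, add states with every successor in Z. Already a fixed point.
Sat(AF recv) = {n0, n2, n3}
Sat(recv ∨ idle) = {n0, n2, n3}
Sat((AF recv) ∨ (recv ∨ idle)) = {n0, n2, n3}
AG ((AF recv) ∨ (recv ∨ idle)): greatest fixpoint, start Z0 = {n0, n2, n3}, keep only states in Sat with every successor in Z. Z1 = {n0, n3}; Z2 = {n3}; fixed.
Sat(AG ((AF recv) ∨ (recv ∨ idle))) = {n3}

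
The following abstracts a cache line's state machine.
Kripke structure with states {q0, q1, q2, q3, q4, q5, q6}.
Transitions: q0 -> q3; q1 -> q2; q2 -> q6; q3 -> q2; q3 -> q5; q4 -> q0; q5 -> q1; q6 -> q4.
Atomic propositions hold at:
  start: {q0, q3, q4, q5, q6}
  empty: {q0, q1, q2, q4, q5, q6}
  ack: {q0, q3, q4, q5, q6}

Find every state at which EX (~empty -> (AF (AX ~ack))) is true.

{q1, q2, q3, q4, q5, q6}

Sat(~empty) = {q3}
Sat(~ack) = {q1, q2}
Sat(AX ~ack) = {s : every successor in {q1, q2}} = {q1, q5}
AF (AX ~ack): least fixpoint, start Z0 = {q1, q5}, add states with every successor in Z. Already a fixed point.
Sat(AF (AX ~ack)) = {q1, q5}
Sat(~empty -> (AF (AX ~ack))) = {q0, q1, q2, q4, q5, q6}
Sat(EX (~empty -> (AF (AX ~ack)))) = {s : some successor in {q0, q1, q2, q4, q5, q6}} = {q1, q2, q3, q4, q5, q6}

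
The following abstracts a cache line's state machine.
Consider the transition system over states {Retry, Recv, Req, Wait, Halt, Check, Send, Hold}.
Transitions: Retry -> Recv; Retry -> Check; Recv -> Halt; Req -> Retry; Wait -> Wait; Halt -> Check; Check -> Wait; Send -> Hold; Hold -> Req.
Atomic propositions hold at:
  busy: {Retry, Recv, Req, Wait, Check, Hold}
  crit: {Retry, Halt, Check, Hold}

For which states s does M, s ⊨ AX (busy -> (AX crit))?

{Recv, Hold}

Sat(AX crit) = {s : every successor in {Retry, Halt, Check, Hold}} = {Recv, Req, Halt, Send}
Sat(busy -> (AX crit)) = {Recv, Req, Halt, Send}
Sat(AX (busy -> (AX crit))) = {s : every successor in {Recv, Req, Halt, Send}} = {Recv, Hold}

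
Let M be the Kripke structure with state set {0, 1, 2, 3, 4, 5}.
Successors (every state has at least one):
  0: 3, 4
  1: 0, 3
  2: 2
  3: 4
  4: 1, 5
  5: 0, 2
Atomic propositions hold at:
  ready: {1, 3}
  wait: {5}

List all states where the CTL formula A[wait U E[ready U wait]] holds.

E[ready U wait]: least fixpoint, start Z0 = Sat(wait) = {5}, add states in Sat(ready) with some successor in Z. Already a fixed point.
Sat(E[ready U wait]) = {5}
A[wait U E[ready U wait]]: least fixpoint, start Z0 = Sat(E[ready U wait]) = {5}, add states in Sat(wait) with every successor in Z. Already a fixed point.
Sat(A[wait U E[ready U wait]]) = {5}

{5}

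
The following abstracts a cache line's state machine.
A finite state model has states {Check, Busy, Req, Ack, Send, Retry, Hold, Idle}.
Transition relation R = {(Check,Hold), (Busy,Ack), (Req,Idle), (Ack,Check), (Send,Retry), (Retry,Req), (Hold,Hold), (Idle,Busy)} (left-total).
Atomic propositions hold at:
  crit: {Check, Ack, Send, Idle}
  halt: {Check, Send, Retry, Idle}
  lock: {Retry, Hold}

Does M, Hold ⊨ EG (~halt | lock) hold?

Sat(~halt) = {Busy, Req, Ack, Hold}
Sat(~halt | lock) = {Busy, Req, Ack, Retry, Hold}
EG (~halt | lock): greatest fixpoint, start Z0 = {Busy, Req, Ack, Retry, Hold}, keep only states in Sat with some successor in Z. Z1 = {Busy, Retry, Hold}; Z2 = {Hold}; fixed.
Sat(EG (~halt | lock)) = {Hold}
Hold ∈ Sat(EG (~halt | lock)) = {Hold}, so the formula holds at Hold.

Yes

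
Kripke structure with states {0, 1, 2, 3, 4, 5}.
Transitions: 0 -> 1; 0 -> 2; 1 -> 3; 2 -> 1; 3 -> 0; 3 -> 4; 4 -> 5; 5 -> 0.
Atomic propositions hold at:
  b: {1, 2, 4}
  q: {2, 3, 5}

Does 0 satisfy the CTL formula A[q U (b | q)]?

No

Sat(b | q) = {1, 2, 3, 4, 5}
A[q U (b | q)]: least fixpoint, start Z0 = Sat((b | q)) = {1, 2, 3, 4, 5}, add states in Sat(q) with every successor in Z. Already a fixed point.
Sat(A[q U (b | q)]) = {1, 2, 3, 4, 5}
0 ∉ Sat(A[q U (b | q)]) = {1, 2, 3, 4, 5}, so the formula does not hold at 0.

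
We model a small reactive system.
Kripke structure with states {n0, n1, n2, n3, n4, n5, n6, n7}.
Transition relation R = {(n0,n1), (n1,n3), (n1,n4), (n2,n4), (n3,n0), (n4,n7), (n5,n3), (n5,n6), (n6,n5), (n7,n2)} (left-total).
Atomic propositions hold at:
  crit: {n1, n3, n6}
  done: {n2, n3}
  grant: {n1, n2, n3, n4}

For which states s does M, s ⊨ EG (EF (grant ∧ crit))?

Sat(grant ∧ crit) = {n1, n3}
EF (grant ∧ crit): least fixpoint, start Z0 = {n1, n3}, add states with some successor in Z. Z1 = {n0, n1, n3, n5}; Z2 = {n0, n1, n3, n5, n6}; fixed.
Sat(EF (grant ∧ crit)) = {n0, n1, n3, n5, n6}
EG (EF (grant ∧ crit)): greatest fixpoint, start Z0 = {n0, n1, n3, n5, n6}, keep only states in Sat with some successor in Z. Already a fixed point.
Sat(EG (EF (grant ∧ crit))) = {n0, n1, n3, n5, n6}

{n0, n1, n3, n5, n6}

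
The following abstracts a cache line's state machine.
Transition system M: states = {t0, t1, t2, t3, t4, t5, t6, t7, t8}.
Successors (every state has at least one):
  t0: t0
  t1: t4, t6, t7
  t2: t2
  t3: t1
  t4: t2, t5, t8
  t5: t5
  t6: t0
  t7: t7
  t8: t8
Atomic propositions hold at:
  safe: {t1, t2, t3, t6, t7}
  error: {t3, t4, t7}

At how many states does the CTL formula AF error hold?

AF error: least fixpoint, start Z0 = {t3, t4, t7}, add states with every successor in Z. Already a fixed point.
Sat(AF error) = {t3, t4, t7}
|Sat(AF error)| = |{t3, t4, t7}| = 3.

3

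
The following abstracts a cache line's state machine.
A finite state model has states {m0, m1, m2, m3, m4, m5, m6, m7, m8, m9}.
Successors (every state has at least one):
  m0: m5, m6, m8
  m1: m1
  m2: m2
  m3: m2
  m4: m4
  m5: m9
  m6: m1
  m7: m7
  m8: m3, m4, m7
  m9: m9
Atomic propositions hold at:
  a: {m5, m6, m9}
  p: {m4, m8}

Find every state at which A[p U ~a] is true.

Sat(~a) = {m0, m1, m2, m3, m4, m7, m8}
A[p U ~a]: least fixpoint, start Z0 = Sat(~a) = {m0, m1, m2, m3, m4, m7, m8}, add states in Sat(p) with every successor in Z. Already a fixed point.
Sat(A[p U ~a]) = {m0, m1, m2, m3, m4, m7, m8}

{m0, m1, m2, m3, m4, m7, m8}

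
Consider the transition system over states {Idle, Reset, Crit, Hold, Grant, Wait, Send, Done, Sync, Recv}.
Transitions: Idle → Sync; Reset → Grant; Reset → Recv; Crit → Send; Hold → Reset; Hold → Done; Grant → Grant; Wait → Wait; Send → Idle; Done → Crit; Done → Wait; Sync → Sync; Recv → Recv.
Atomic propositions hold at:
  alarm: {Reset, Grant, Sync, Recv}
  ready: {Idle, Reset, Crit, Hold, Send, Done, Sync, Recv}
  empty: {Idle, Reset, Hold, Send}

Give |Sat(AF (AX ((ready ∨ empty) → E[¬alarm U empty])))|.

Sat(ready ∨ empty) = {Idle, Reset, Crit, Hold, Send, Done, Sync, Recv}
Sat(¬alarm) = {Idle, Crit, Hold, Wait, Send, Done}
E[¬alarm U empty]: least fixpoint, start Z0 = Sat(empty) = {Idle, Reset, Hold, Send}, add states in Sat(¬alarm) with some successor in Z. Z1 = {Idle, Reset, Crit, Hold, Send}; Z2 = {Idle, Reset, Crit, Hold, Send, Done}; fixed.
Sat(E[¬alarm U empty]) = {Idle, Reset, Crit, Hold, Send, Done}
Sat((ready ∨ empty) → E[¬alarm U empty]) = {Idle, Reset, Crit, Hold, Grant, Wait, Send, Done}
Sat(AX ((ready ∨ empty) → E[¬alarm U empty])) = {s : every successor in {Idle, Reset, Crit, Hold, Grant, Wait, Send, Done}} = {Crit, Hold, Grant, Wait, Send, Done}
AF (AX ((ready ∨ empty) → E[¬alarm U empty])): least fixpoint, start Z0 = {Crit, Hold, Grant, Wait, Send, Done}, add states with every successor in Z. Already a fixed point.
Sat(AF (AX ((ready ∨ empty) → E[¬alarm U empty]))) = {Crit, Hold, Grant, Wait, Send, Done}
|Sat(AF (AX ((ready ∨ empty) → E[¬alarm U empty])))| = |{Crit, Hold, Grant, Wait, Send, Done}| = 6.

6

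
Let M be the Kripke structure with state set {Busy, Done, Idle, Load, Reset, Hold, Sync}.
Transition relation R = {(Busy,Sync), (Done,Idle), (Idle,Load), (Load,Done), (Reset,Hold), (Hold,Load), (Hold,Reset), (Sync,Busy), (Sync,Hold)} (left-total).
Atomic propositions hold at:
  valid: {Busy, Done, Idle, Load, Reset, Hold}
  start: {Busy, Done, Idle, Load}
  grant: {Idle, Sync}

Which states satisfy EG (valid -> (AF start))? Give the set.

{Busy, Done, Idle, Load, Sync}

AF start: least fixpoint, start Z0 = {Busy, Done, Idle, Load}, add states with every successor in Z. Already a fixed point.
Sat(AF start) = {Busy, Done, Idle, Load}
Sat(valid -> (AF start)) = {Busy, Done, Idle, Load, Sync}
EG (valid -> (AF start)): greatest fixpoint, start Z0 = {Busy, Done, Idle, Load, Sync}, keep only states in Sat with some successor in Z. Already a fixed point.
Sat(EG (valid -> (AF start))) = {Busy, Done, Idle, Load, Sync}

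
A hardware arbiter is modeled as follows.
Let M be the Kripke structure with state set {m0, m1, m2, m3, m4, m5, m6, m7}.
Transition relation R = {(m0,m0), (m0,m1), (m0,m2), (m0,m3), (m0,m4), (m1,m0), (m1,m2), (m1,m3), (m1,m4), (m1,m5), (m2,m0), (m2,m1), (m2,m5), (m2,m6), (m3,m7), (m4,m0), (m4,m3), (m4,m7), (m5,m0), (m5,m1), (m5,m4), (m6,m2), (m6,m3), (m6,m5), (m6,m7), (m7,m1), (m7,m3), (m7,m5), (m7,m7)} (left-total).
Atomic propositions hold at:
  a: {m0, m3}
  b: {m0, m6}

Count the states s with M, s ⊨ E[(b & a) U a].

2

Sat(b & a) = {m0}
E[(b & a) U a]: least fixpoint, start Z0 = Sat(a) = {m0, m3}, add states in Sat(b & a) with some successor in Z. Already a fixed point.
Sat(E[(b & a) U a]) = {m0, m3}
|Sat(E[(b & a) U a])| = |{m0, m3}| = 2.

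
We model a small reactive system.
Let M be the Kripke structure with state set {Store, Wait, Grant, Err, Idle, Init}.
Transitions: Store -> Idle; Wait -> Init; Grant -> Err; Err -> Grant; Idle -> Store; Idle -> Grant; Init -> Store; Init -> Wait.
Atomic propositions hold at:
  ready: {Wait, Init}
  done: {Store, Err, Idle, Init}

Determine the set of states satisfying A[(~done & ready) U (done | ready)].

{Store, Wait, Err, Idle, Init}

Sat(~done) = {Wait, Grant}
Sat(~done & ready) = {Wait}
Sat(done | ready) = {Store, Wait, Err, Idle, Init}
A[(~done & ready) U (done | ready)]: least fixpoint, start Z0 = Sat((done | ready)) = {Store, Wait, Err, Idle, Init}, add states in Sat(~done & ready) with every successor in Z. Already a fixed point.
Sat(A[(~done & ready) U (done | ready)]) = {Store, Wait, Err, Idle, Init}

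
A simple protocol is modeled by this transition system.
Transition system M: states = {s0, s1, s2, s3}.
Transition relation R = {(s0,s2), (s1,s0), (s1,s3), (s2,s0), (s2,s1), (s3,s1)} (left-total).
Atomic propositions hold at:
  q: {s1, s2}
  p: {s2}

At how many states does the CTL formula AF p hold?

AF p: least fixpoint, start Z0 = {s2}, add states with every successor in Z. Z1 = {s0, s2}; fixed.
Sat(AF p) = {s0, s2}
|Sat(AF p)| = |{s0, s2}| = 2.

2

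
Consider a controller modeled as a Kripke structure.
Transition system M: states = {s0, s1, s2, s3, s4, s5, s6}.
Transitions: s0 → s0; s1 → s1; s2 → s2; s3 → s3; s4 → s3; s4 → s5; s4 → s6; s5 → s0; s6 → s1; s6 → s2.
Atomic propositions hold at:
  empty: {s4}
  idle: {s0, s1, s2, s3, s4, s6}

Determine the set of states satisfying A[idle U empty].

{s4}

A[idle U empty]: least fixpoint, start Z0 = Sat(empty) = {s4}, add states in Sat(idle) with every successor in Z. Already a fixed point.
Sat(A[idle U empty]) = {s4}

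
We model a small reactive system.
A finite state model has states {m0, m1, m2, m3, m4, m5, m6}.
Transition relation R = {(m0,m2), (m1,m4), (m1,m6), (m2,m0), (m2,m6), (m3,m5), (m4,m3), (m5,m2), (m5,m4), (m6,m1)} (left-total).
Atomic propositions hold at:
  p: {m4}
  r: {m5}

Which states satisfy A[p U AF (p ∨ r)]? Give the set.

{m3, m4, m5}

Sat(p ∨ r) = {m4, m5}
AF (p ∨ r): least fixpoint, start Z0 = {m4, m5}, add states with every successor in Z. Z1 = {m3, m4, m5}; fixed.
Sat(AF (p ∨ r)) = {m3, m4, m5}
A[p U AF (p ∨ r)]: least fixpoint, start Z0 = Sat(AF (p ∨ r)) = {m3, m4, m5}, add states in Sat(p) with every successor in Z. Already a fixed point.
Sat(A[p U AF (p ∨ r)]) = {m3, m4, m5}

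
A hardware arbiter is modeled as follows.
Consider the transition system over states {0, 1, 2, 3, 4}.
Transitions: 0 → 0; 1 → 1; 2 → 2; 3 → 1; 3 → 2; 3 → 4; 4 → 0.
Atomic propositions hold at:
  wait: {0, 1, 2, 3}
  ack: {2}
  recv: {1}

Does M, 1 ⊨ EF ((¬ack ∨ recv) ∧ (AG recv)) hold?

Yes

Sat(¬ack) = {0, 1, 3, 4}
Sat(¬ack ∨ recv) = {0, 1, 3, 4}
AG recv: greatest fixpoint, start Z0 = {1}, keep only states in Sat with every successor in Z. Already a fixed point.
Sat(AG recv) = {1}
Sat((¬ack ∨ recv) ∧ (AG recv)) = {1}
EF ((¬ack ∨ recv) ∧ (AG recv)): least fixpoint, start Z0 = {1}, add states with some successor in Z. Z1 = {1, 3}; fixed.
Sat(EF ((¬ack ∨ recv) ∧ (AG recv))) = {1, 3}
1 ∈ Sat(EF ((¬ack ∨ recv) ∧ (AG recv))) = {1, 3}, so the formula holds at 1.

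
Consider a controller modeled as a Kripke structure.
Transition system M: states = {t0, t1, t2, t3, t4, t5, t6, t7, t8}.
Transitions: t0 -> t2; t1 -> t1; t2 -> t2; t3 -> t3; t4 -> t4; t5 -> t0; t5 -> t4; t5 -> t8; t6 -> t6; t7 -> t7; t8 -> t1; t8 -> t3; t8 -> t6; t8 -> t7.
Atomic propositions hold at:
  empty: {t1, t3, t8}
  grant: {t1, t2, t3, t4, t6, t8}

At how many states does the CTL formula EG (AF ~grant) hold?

1

Sat(~grant) = {t0, t5, t7}
AF ~grant: least fixpoint, start Z0 = {t0, t5, t7}, add states with every successor in Z. Already a fixed point.
Sat(AF ~grant) = {t0, t5, t7}
EG (AF ~grant): greatest fixpoint, start Z0 = {t0, t5, t7}, keep only states in Sat with some successor in Z. Z1 = {t5, t7}; Z2 = {t7}; fixed.
Sat(EG (AF ~grant)) = {t7}
|Sat(EG (AF ~grant))| = |{t7}| = 1.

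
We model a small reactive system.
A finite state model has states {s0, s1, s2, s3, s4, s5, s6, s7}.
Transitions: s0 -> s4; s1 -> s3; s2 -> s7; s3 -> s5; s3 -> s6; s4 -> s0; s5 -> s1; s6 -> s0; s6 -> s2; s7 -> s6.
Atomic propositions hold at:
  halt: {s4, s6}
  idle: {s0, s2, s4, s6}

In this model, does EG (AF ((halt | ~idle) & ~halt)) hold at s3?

Sat(~idle) = {s1, s3, s5, s7}
Sat(halt | ~idle) = {s1, s3, s4, s5, s6, s7}
Sat(~halt) = {s0, s1, s2, s3, s5, s7}
Sat((halt | ~idle) & ~halt) = {s1, s3, s5, s7}
AF ((halt | ~idle) & ~halt): least fixpoint, start Z0 = {s1, s3, s5, s7}, add states with every successor in Z. Z1 = {s1, s2, s3, s5, s7}; fixed.
Sat(AF ((halt | ~idle) & ~halt)) = {s1, s2, s3, s5, s7}
EG (AF ((halt | ~idle) & ~halt)): greatest fixpoint, start Z0 = {s1, s2, s3, s5, s7}, keep only states in Sat with some successor in Z. Z1 = {s1, s2, s3, s5}; Z2 = {s1, s3, s5}; fixed.
Sat(EG (AF ((halt | ~idle) & ~halt))) = {s1, s3, s5}
s3 ∈ Sat(EG (AF ((halt | ~idle) & ~halt))) = {s1, s3, s5}, so the formula holds at s3.

Yes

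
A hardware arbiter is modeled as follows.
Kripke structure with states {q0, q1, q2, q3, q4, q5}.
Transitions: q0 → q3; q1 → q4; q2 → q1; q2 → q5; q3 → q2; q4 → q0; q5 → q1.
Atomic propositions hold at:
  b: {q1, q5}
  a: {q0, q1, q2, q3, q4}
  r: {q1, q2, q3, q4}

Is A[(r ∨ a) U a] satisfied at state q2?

Yes

Sat(r ∨ a) = {q0, q1, q2, q3, q4}
A[(r ∨ a) U a]: least fixpoint, start Z0 = Sat(a) = {q0, q1, q2, q3, q4}, add states in Sat(r ∨ a) with every successor in Z. Already a fixed point.
Sat(A[(r ∨ a) U a]) = {q0, q1, q2, q3, q4}
q2 ∈ Sat(A[(r ∨ a) U a]) = {q0, q1, q2, q3, q4}, so the formula holds at q2.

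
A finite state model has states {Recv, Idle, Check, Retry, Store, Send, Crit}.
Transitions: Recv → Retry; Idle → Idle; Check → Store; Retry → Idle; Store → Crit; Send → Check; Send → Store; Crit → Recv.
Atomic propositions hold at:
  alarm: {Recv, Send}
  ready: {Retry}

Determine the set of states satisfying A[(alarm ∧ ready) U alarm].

Sat(alarm ∧ ready) = ∅
A[(alarm ∧ ready) U alarm]: least fixpoint, start Z0 = Sat(alarm) = {Recv, Send}, add states in Sat(alarm ∧ ready) with every successor in Z. Already a fixed point.
Sat(A[(alarm ∧ ready) U alarm]) = {Recv, Send}

{Recv, Send}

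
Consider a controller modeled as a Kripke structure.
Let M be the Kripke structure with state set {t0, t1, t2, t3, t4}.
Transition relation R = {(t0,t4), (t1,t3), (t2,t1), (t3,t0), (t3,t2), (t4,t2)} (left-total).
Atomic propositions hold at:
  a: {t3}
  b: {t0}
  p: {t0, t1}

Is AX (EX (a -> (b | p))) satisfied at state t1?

Yes

Sat(b | p) = {t0, t1}
Sat(a -> (b | p)) = {t0, t1, t2, t4}
Sat(EX (a -> (b | p))) = {s : some successor in {t0, t1, t2, t4}} = {t0, t2, t3, t4}
Sat(AX (EX (a -> (b | p)))) = {s : every successor in {t0, t2, t3, t4}} = {t0, t1, t3, t4}
t1 ∈ Sat(AX (EX (a -> (b | p)))) = {t0, t1, t3, t4}, so the formula holds at t1.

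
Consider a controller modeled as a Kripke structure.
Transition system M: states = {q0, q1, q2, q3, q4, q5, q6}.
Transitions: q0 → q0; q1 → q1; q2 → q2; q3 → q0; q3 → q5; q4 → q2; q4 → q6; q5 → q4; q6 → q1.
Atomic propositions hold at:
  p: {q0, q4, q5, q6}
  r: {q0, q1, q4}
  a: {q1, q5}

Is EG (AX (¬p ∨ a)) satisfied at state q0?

Sat(¬p) = {q1, q2, q3}
Sat(¬p ∨ a) = {q1, q2, q3, q5}
Sat(AX (¬p ∨ a)) = {s : every successor in {q1, q2, q3, q5}} = {q1, q2, q6}
EG (AX (¬p ∨ a)): greatest fixpoint, start Z0 = {q1, q2, q6}, keep only states in Sat with some successor in Z. Already a fixed point.
Sat(EG (AX (¬p ∨ a))) = {q1, q2, q6}
q0 ∉ Sat(EG (AX (¬p ∨ a))) = {q1, q2, q6}, so the formula does not hold at q0.

No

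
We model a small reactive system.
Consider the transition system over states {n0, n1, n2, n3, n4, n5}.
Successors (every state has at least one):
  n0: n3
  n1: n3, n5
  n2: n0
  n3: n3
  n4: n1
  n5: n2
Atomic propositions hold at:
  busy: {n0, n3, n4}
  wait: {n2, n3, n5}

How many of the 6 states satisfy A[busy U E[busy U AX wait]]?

5

Sat(AX wait) = {s : every successor in {n2, n3, n5}} = {n0, n1, n3, n5}
E[busy U AX wait]: least fixpoint, start Z0 = Sat(AX wait) = {n0, n1, n3, n5}, add states in Sat(busy) with some successor in Z. Z1 = {n0, n1, n3, n4, n5}; fixed.
Sat(E[busy U AX wait]) = {n0, n1, n3, n4, n5}
A[busy U E[busy U AX wait]]: least fixpoint, start Z0 = Sat(E[busy U AX wait]) = {n0, n1, n3, n4, n5}, add states in Sat(busy) with every successor in Z. Already a fixed point.
Sat(A[busy U E[busy U AX wait]]) = {n0, n1, n3, n4, n5}
|Sat(A[busy U E[busy U AX wait]])| = |{n0, n1, n3, n4, n5}| = 5.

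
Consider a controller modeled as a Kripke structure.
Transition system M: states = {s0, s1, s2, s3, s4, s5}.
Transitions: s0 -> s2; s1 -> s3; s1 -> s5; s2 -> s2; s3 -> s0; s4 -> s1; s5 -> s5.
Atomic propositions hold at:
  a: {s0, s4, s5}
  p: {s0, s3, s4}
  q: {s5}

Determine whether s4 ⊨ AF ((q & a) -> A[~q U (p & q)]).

Yes

Sat(q & a) = {s5}
Sat(~q) = {s0, s1, s2, s3, s4}
Sat(p & q) = ∅
A[~q U (p & q)]: least fixpoint, start Z0 = Sat((p & q)) = ∅, add states in Sat(~q) with every successor in Z. Already a fixed point.
Sat(A[~q U (p & q)]) = ∅
Sat((q & a) -> A[~q U (p & q)]) = {s0, s1, s2, s3, s4}
AF ((q & a) -> A[~q U (p & q)]): least fixpoint, start Z0 = {s0, s1, s2, s3, s4}, add states with every successor in Z. Already a fixed point.
Sat(AF ((q & a) -> A[~q U (p & q)])) = {s0, s1, s2, s3, s4}
s4 ∈ Sat(AF ((q & a) -> A[~q U (p & q)])) = {s0, s1, s2, s3, s4}, so the formula holds at s4.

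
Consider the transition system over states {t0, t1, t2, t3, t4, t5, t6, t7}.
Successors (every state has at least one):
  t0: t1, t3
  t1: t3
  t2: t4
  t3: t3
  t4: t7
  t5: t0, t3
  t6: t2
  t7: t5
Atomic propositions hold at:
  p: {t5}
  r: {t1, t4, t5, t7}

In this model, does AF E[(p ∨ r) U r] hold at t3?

No

Sat(p ∨ r) = {t1, t4, t5, t7}
E[(p ∨ r) U r]: least fixpoint, start Z0 = Sat(r) = {t1, t4, t5, t7}, add states in Sat(p ∨ r) with some successor in Z. Already a fixed point.
Sat(E[(p ∨ r) U r]) = {t1, t4, t5, t7}
AF E[(p ∨ r) U r]: least fixpoint, start Z0 = {t1, t4, t5, t7}, add states with every successor in Z. Z1 = {t1, t2, t4, t5, t7}; Z2 = {t1, t2, t4, t5, t6, t7}; fixed.
Sat(AF E[(p ∨ r) U r]) = {t1, t2, t4, t5, t6, t7}
t3 ∉ Sat(AF E[(p ∨ r) U r]) = {t1, t2, t4, t5, t6, t7}, so the formula does not hold at t3.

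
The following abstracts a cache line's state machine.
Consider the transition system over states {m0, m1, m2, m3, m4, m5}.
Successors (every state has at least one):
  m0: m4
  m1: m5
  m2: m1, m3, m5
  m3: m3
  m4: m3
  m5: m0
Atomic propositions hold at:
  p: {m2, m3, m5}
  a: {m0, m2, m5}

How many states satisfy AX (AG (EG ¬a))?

Sat(¬a) = {m1, m3, m4}
EG ¬a: greatest fixpoint, start Z0 = {m1, m3, m4}, keep only states in Sat with some successor in Z. Z1 = {m3, m4}; fixed.
Sat(EG ¬a) = {m3, m4}
AG (EG ¬a): greatest fixpoint, start Z0 = {m3, m4}, keep only states in Sat with every successor in Z. Already a fixed point.
Sat(AG (EG ¬a)) = {m3, m4}
Sat(AX (AG (EG ¬a))) = {s : every successor in {m3, m4}} = {m0, m3, m4}
|Sat(AX (AG (EG ¬a)))| = |{m0, m3, m4}| = 3.

3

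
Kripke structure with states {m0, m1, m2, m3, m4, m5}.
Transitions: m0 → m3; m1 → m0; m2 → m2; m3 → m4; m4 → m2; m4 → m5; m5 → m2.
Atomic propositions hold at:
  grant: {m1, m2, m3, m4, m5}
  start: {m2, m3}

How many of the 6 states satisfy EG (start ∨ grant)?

4

Sat(start ∨ grant) = {m1, m2, m3, m4, m5}
EG (start ∨ grant): greatest fixpoint, start Z0 = {m1, m2, m3, m4, m5}, keep only states in Sat with some successor in Z. Z1 = {m2, m3, m4, m5}; fixed.
Sat(EG (start ∨ grant)) = {m2, m3, m4, m5}
|Sat(EG (start ∨ grant))| = |{m2, m3, m4, m5}| = 4.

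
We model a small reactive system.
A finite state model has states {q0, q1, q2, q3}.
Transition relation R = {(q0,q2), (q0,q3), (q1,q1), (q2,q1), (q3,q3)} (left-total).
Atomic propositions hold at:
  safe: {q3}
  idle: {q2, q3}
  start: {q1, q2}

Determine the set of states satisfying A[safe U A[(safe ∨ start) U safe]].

Sat(safe ∨ start) = {q1, q2, q3}
A[(safe ∨ start) U safe]: least fixpoint, start Z0 = Sat(safe) = {q3}, add states in Sat(safe ∨ start) with every successor in Z. Already a fixed point.
Sat(A[(safe ∨ start) U safe]) = {q3}
A[safe U A[(safe ∨ start) U safe]]: least fixpoint, start Z0 = Sat(A[(safe ∨ start) U safe]) = {q3}, add states in Sat(safe) with every successor in Z. Already a fixed point.
Sat(A[safe U A[(safe ∨ start) U safe]]) = {q3}

{q3}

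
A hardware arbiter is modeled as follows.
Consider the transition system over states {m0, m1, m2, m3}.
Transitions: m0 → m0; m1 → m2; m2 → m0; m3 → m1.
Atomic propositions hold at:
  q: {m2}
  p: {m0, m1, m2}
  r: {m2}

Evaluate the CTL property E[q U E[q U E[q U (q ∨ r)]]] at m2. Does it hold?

Yes

Sat(q ∨ r) = {m2}
E[q U (q ∨ r)]: least fixpoint, start Z0 = Sat((q ∨ r)) = {m2}, add states in Sat(q) with some successor in Z. Already a fixed point.
Sat(E[q U (q ∨ r)]) = {m2}
E[q U E[q U (q ∨ r)]]: least fixpoint, start Z0 = Sat(E[q U (q ∨ r)]) = {m2}, add states in Sat(q) with some successor in Z. Already a fixed point.
Sat(E[q U E[q U (q ∨ r)]]) = {m2}
E[q U E[q U E[q U (q ∨ r)]]]: least fixpoint, start Z0 = Sat(E[q U E[q U (q ∨ r)]]) = {m2}, add states in Sat(q) with some successor in Z. Already a fixed point.
Sat(E[q U E[q U E[q U (q ∨ r)]]]) = {m2}
m2 ∈ Sat(E[q U E[q U E[q U (q ∨ r)]]]) = {m2}, so the formula holds at m2.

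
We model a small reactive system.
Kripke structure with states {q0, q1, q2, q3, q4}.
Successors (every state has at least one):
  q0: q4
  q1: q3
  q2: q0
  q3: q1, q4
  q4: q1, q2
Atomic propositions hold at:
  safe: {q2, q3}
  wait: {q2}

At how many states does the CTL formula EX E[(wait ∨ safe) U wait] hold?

1

Sat(wait ∨ safe) = {q2, q3}
E[(wait ∨ safe) U wait]: least fixpoint, start Z0 = Sat(wait) = {q2}, add states in Sat(wait ∨ safe) with some successor in Z. Already a fixed point.
Sat(E[(wait ∨ safe) U wait]) = {q2}
Sat(EX E[(wait ∨ safe) U wait]) = {s : some successor in {q2}} = {q4}
|Sat(EX E[(wait ∨ safe) U wait])| = |{q4}| = 1.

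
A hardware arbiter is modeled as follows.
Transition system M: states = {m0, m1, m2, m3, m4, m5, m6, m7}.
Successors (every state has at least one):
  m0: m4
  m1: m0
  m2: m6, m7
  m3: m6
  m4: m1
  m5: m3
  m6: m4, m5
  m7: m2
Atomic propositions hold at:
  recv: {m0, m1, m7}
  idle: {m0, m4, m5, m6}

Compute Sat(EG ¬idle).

Sat(¬idle) = {m1, m2, m3, m7}
EG ¬idle: greatest fixpoint, start Z0 = {m1, m2, m3, m7}, keep only states in Sat with some successor in Z. Z1 = {m2, m7}; fixed.
Sat(EG ¬idle) = {m2, m7}

{m2, m7}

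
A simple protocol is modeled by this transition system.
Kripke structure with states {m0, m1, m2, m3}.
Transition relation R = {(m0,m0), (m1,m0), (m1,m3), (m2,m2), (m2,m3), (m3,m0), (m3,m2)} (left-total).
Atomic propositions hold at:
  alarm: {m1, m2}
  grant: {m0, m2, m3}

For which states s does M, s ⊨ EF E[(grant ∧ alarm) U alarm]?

{m1, m2, m3}

Sat(grant ∧ alarm) = {m2}
E[(grant ∧ alarm) U alarm]: least fixpoint, start Z0 = Sat(alarm) = {m1, m2}, add states in Sat(grant ∧ alarm) with some successor in Z. Already a fixed point.
Sat(E[(grant ∧ alarm) U alarm]) = {m1, m2}
EF E[(grant ∧ alarm) U alarm]: least fixpoint, start Z0 = {m1, m2}, add states with some successor in Z. Z1 = {m1, m2, m3}; fixed.
Sat(EF E[(grant ∧ alarm) U alarm]) = {m1, m2, m3}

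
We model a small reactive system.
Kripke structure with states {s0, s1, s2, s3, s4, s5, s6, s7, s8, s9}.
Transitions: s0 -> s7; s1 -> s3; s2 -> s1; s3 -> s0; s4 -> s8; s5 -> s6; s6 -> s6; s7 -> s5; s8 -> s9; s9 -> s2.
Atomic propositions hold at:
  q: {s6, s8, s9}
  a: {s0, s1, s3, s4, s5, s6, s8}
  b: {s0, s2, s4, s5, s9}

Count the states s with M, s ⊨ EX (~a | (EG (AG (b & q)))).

3

Sat(~a) = {s2, s7, s9}
Sat(b & q) = {s9}
AG (b & q): greatest fixpoint, start Z0 = {s9}, keep only states in Sat with every successor in Z. Z1 = ∅; fixed.
Sat(AG (b & q)) = ∅
EG (AG (b & q)): greatest fixpoint, start Z0 = ∅, keep only states in Sat with some successor in Z. Already a fixed point.
Sat(EG (AG (b & q))) = ∅
Sat(~a | (EG (AG (b & q)))) = {s2, s7, s9}
Sat(EX (~a | (EG (AG (b & q))))) = {s : some successor in {s2, s7, s9}} = {s0, s8, s9}
|Sat(EX (~a | (EG (AG (b & q)))))| = |{s0, s8, s9}| = 3.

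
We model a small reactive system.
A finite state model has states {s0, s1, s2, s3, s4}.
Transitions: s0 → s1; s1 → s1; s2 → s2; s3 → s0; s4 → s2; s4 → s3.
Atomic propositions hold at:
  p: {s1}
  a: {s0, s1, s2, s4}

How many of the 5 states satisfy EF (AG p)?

4

AG p: greatest fixpoint, start Z0 = {s1}, keep only states in Sat with every successor in Z. Already a fixed point.
Sat(AG p) = {s1}
EF (AG p): least fixpoint, start Z0 = {s1}, add states with some successor in Z. Z1 = {s0, s1}; Z2 = {s0, s1, s3}; Z3 = {s0, s1, s3, s4}; fixed.
Sat(EF (AG p)) = {s0, s1, s3, s4}
|Sat(EF (AG p))| = |{s0, s1, s3, s4}| = 4.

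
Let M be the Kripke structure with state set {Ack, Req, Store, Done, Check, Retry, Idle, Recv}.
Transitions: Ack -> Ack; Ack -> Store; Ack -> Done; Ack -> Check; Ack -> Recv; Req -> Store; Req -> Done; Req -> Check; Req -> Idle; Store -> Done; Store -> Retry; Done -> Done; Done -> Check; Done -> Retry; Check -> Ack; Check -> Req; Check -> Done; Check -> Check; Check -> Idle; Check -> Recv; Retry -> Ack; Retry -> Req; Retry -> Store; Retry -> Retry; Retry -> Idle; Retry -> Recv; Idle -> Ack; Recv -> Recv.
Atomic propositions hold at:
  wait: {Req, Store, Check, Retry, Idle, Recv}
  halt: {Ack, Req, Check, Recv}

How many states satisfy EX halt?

7

Sat(EX halt) = {s : some successor in {Ack, Req, Check, Recv}} = {Ack, Req, Done, Check, Retry, Idle, Recv}
|Sat(EX halt)| = |{Ack, Req, Done, Check, Retry, Idle, Recv}| = 7.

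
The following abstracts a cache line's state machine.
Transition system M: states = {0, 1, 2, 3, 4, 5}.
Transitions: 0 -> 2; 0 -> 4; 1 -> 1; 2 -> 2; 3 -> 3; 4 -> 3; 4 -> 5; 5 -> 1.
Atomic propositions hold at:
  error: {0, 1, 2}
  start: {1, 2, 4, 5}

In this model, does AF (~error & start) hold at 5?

Yes

Sat(~error) = {3, 4, 5}
Sat(~error & start) = {4, 5}
AF (~error & start): least fixpoint, start Z0 = {4, 5}, add states with every successor in Z. Already a fixed point.
Sat(AF (~error & start)) = {4, 5}
5 ∈ Sat(AF (~error & start)) = {4, 5}, so the formula holds at 5.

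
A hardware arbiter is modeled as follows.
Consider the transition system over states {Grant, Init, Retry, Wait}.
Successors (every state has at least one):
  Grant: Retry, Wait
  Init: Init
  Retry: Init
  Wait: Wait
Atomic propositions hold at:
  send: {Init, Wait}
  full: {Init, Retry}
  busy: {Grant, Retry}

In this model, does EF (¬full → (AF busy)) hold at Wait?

No

Sat(¬full) = {Grant, Wait}
AF busy: least fixpoint, start Z0 = {Grant, Retry}, add states with every successor in Z. Already a fixed point.
Sat(AF busy) = {Grant, Retry}
Sat(¬full → (AF busy)) = {Grant, Init, Retry}
EF (¬full → (AF busy)): least fixpoint, start Z0 = {Grant, Init, Retry}, add states with some successor in Z. Already a fixed point.
Sat(EF (¬full → (AF busy))) = {Grant, Init, Retry}
Wait ∉ Sat(EF (¬full → (AF busy))) = {Grant, Init, Retry}, so the formula does not hold at Wait.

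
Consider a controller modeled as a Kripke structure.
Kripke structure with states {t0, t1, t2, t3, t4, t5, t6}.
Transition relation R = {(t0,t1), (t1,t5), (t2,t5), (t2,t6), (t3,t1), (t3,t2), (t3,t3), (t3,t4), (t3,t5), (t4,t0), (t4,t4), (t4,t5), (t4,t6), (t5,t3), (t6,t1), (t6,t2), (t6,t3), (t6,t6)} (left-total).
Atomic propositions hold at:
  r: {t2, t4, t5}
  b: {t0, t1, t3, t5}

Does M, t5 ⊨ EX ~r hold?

Yes

Sat(~r) = {t0, t1, t3, t6}
Sat(EX ~r) = {s : some successor in {t0, t1, t3, t6}} = {t0, t2, t3, t4, t5, t6}
t5 ∈ Sat(EX ~r) = {t0, t2, t3, t4, t5, t6}, so the formula holds at t5.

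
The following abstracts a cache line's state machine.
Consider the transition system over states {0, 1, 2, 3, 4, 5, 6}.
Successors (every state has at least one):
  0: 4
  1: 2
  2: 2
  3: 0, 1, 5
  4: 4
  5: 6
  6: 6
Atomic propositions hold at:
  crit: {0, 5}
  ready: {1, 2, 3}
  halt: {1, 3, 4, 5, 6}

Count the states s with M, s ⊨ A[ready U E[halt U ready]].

3

E[halt U ready]: least fixpoint, start Z0 = Sat(ready) = {1, 2, 3}, add states in Sat(halt) with some successor in Z. Already a fixed point.
Sat(E[halt U ready]) = {1, 2, 3}
A[ready U E[halt U ready]]: least fixpoint, start Z0 = Sat(E[halt U ready]) = {1, 2, 3}, add states in Sat(ready) with every successor in Z. Already a fixed point.
Sat(A[ready U E[halt U ready]]) = {1, 2, 3}
|Sat(A[ready U E[halt U ready]])| = |{1, 2, 3}| = 3.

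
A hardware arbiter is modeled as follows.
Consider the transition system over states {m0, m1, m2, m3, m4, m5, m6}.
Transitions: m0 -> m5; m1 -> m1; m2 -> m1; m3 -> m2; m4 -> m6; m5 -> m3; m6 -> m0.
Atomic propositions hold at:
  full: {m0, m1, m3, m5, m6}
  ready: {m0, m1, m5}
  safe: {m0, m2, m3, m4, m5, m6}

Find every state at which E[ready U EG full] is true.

{m1}

EG full: greatest fixpoint, start Z0 = {m0, m1, m3, m5, m6}, keep only states in Sat with some successor in Z. Z1 = {m0, m1, m5, m6}; Z2 = {m0, m1, m6}; Z3 = {m1, m6}; Z4 = {m1}; fixed.
Sat(EG full) = {m1}
E[ready U EG full]: least fixpoint, start Z0 = Sat(EG full) = {m1}, add states in Sat(ready) with some successor in Z. Already a fixed point.
Sat(E[ready U EG full]) = {m1}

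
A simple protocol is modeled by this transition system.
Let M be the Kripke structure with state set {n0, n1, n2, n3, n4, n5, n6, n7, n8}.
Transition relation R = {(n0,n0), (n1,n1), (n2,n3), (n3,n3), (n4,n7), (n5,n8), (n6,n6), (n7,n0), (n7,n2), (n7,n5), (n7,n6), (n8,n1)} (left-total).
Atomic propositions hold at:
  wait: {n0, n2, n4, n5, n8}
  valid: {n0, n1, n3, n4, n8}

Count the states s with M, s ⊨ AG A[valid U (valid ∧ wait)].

Sat(valid ∧ wait) = {n0, n4, n8}
A[valid U (valid ∧ wait)]: least fixpoint, start Z0 = Sat((valid ∧ wait)) = {n0, n4, n8}, add states in Sat(valid) with every successor in Z. Already a fixed point.
Sat(A[valid U (valid ∧ wait)]) = {n0, n4, n8}
AG A[valid U (valid ∧ wait)]: greatest fixpoint, start Z0 = {n0, n4, n8}, keep only states in Sat with every successor in Z. Z1 = {n0}; fixed.
Sat(AG A[valid U (valid ∧ wait)]) = {n0}
|Sat(AG A[valid U (valid ∧ wait)])| = |{n0}| = 1.

1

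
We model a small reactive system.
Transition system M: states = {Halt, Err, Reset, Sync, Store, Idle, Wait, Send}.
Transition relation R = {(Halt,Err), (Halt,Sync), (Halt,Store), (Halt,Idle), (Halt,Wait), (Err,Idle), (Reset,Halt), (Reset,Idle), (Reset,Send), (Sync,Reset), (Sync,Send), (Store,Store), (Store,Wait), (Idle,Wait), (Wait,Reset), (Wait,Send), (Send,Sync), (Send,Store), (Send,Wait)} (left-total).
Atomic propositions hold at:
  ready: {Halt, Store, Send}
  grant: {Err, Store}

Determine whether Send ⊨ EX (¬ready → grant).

Sat(¬ready) = {Err, Reset, Sync, Idle, Wait}
Sat(¬ready → grant) = {Halt, Err, Store, Send}
Sat(EX (¬ready → grant)) = {s : some successor in {Halt, Err, Store, Send}} = {Halt, Reset, Sync, Store, Wait, Send}
Send ∈ Sat(EX (¬ready → grant)) = {Halt, Reset, Sync, Store, Wait, Send}, so the formula holds at Send.

Yes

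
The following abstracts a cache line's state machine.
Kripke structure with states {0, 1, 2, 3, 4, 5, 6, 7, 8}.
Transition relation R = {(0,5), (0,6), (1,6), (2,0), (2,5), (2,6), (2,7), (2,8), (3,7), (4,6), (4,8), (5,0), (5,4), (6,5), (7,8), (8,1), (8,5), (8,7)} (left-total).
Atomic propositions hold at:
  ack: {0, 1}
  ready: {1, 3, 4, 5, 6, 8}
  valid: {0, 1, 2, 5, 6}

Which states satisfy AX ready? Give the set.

Sat(AX ready) = {s : every successor in {1, 3, 4, 5, 6, 8}} = {0, 1, 4, 6, 7}

{0, 1, 4, 6, 7}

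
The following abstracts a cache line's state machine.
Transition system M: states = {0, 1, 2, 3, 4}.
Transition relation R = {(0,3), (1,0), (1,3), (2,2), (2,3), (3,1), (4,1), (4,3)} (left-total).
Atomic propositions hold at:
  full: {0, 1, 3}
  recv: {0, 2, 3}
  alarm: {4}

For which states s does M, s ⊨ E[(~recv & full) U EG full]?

{0, 1, 3}

Sat(~recv) = {1, 4}
Sat(~recv & full) = {1}
EG full: greatest fixpoint, start Z0 = {0, 1, 3}, keep only states in Sat with some successor in Z. Already a fixed point.
Sat(EG full) = {0, 1, 3}
E[(~recv & full) U EG full]: least fixpoint, start Z0 = Sat(EG full) = {0, 1, 3}, add states in Sat(~recv & full) with some successor in Z. Already a fixed point.
Sat(E[(~recv & full) U EG full]) = {0, 1, 3}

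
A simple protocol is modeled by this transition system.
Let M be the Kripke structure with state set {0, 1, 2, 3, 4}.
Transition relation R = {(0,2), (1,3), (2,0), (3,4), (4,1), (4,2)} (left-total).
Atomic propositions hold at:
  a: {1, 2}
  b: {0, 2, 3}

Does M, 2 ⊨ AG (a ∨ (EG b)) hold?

EG b: greatest fixpoint, start Z0 = {0, 2, 3}, keep only states in Sat with some successor in Z. Z1 = {0, 2}; fixed.
Sat(EG b) = {0, 2}
Sat(a ∨ (EG b)) = {0, 1, 2}
AG (a ∨ (EG b)): greatest fixpoint, start Z0 = {0, 1, 2}, keep only states in Sat with every successor in Z. Z1 = {0, 2}; fixed.
Sat(AG (a ∨ (EG b))) = {0, 2}
2 ∈ Sat(AG (a ∨ (EG b))) = {0, 2}, so the formula holds at 2.

Yes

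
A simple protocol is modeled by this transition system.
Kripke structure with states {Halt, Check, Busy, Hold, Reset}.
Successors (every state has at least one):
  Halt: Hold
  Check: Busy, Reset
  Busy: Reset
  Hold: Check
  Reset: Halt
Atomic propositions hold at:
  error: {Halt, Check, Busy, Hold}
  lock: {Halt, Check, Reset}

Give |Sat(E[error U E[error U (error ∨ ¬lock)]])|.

4

Sat(¬lock) = {Busy, Hold}
Sat(error ∨ ¬lock) = {Halt, Check, Busy, Hold}
E[error U (error ∨ ¬lock)]: least fixpoint, start Z0 = Sat((error ∨ ¬lock)) = {Halt, Check, Busy, Hold}, add states in Sat(error) with some successor in Z. Already a fixed point.
Sat(E[error U (error ∨ ¬lock)]) = {Halt, Check, Busy, Hold}
E[error U E[error U (error ∨ ¬lock)]]: least fixpoint, start Z0 = Sat(E[error U (error ∨ ¬lock)]) = {Halt, Check, Busy, Hold}, add states in Sat(error) with some successor in Z. Already a fixed point.
Sat(E[error U E[error U (error ∨ ¬lock)]]) = {Halt, Check, Busy, Hold}
|Sat(E[error U E[error U (error ∨ ¬lock)]])| = |{Halt, Check, Busy, Hold}| = 4.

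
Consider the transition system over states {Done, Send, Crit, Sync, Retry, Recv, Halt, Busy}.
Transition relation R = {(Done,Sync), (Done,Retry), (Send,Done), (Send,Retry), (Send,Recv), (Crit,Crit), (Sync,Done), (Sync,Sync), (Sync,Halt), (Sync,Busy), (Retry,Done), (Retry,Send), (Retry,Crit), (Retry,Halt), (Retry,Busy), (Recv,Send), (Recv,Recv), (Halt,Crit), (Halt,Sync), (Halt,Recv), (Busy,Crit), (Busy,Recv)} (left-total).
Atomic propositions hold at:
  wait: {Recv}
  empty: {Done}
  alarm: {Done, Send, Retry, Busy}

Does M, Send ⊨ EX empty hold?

Yes

Sat(EX empty) = {s : some successor in {Done}} = {Send, Sync, Retry}
Send ∈ Sat(EX empty) = {Send, Sync, Retry}, so the formula holds at Send.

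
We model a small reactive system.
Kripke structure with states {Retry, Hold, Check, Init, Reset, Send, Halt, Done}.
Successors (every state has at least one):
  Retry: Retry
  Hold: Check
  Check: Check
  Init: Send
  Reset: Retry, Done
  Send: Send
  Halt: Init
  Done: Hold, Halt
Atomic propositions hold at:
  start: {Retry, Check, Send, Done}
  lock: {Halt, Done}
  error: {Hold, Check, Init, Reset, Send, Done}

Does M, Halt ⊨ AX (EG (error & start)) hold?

Sat(error & start) = {Check, Send, Done}
EG (error & start): greatest fixpoint, start Z0 = {Check, Send, Done}, keep only states in Sat with some successor in Z. Z1 = {Check, Send}; fixed.
Sat(EG (error & start)) = {Check, Send}
Sat(AX (EG (error & start))) = {s : every successor in {Check, Send}} = {Hold, Check, Init, Send}
Halt ∉ Sat(AX (EG (error & start))) = {Hold, Check, Init, Send}, so the formula does not hold at Halt.

No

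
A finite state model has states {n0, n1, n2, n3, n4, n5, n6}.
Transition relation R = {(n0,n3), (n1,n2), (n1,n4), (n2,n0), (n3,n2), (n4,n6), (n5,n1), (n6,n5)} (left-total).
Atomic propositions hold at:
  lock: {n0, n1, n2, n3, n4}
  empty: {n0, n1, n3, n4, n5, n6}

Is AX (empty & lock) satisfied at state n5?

Yes

Sat(empty & lock) = {n0, n1, n3, n4}
Sat(AX (empty & lock)) = {s : every successor in {n0, n1, n3, n4}} = {n0, n2, n5}
n5 ∈ Sat(AX (empty & lock)) = {n0, n2, n5}, so the formula holds at n5.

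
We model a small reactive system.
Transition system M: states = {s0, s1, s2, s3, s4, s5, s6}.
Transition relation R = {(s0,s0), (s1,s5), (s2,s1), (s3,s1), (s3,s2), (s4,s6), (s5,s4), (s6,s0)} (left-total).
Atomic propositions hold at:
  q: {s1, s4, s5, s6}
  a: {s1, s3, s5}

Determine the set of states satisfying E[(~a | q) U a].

Sat(~a) = {s0, s2, s4, s6}
Sat(~a | q) = {s0, s1, s2, s4, s5, s6}
E[(~a | q) U a]: least fixpoint, start Z0 = Sat(a) = {s1, s3, s5}, add states in Sat(~a | q) with some successor in Z. Z1 = {s1, s2, s3, s5}; fixed.
Sat(E[(~a | q) U a]) = {s1, s2, s3, s5}

{s1, s2, s3, s5}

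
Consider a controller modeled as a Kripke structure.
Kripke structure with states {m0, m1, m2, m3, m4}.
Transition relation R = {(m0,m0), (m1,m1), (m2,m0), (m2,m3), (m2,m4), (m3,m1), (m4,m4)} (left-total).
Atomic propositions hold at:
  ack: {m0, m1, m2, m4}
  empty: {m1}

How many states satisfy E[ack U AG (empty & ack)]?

1

Sat(empty & ack) = {m1}
AG (empty & ack): greatest fixpoint, start Z0 = {m1}, keep only states in Sat with every successor in Z. Already a fixed point.
Sat(AG (empty & ack)) = {m1}
E[ack U AG (empty & ack)]: least fixpoint, start Z0 = Sat(AG (empty & ack)) = {m1}, add states in Sat(ack) with some successor in Z. Already a fixed point.
Sat(E[ack U AG (empty & ack)]) = {m1}
|Sat(E[ack U AG (empty & ack)])| = |{m1}| = 1.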